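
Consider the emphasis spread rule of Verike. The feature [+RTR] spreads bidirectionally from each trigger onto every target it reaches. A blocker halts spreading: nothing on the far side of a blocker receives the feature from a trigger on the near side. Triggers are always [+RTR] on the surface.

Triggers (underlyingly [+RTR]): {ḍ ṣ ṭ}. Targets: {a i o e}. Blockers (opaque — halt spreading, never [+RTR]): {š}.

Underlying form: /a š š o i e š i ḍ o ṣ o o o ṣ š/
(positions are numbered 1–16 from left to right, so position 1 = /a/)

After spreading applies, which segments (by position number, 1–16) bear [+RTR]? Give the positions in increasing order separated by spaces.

From /ḍ/ at 9 rightward: 10 /o/ → [+RTR]; 11 /ṣ/ is itself a trigger — this domain ends here.
From /ḍ/ at 9 leftward: 8 /i/ → [+RTR]; 7 /š/ blocks.
From /ṣ/ at 11 rightward: 12 /o/ → [+RTR]; 13 /o/ → [+RTR]; 14 /o/ → [+RTR]; 15 /ṣ/ is itself a trigger — this domain ends here.
From /ṣ/ at 11 leftward: 10 /o/ → [+RTR]; 9 /ḍ/ is itself a trigger — this domain ends here.
From /ṣ/ at 15 rightward: 16 /š/ blocks.
From /ṣ/ at 15 leftward: 14 /o/ → [+RTR]; 13 /o/ → [+RTR]; 12 /o/ → [+RTR]; 11 /ṣ/ is itself a trigger — this domain ends here.
Targets with no active source: positions 1 4 5 6 stay [-emphatic].

8 9 10 11 12 13 14 15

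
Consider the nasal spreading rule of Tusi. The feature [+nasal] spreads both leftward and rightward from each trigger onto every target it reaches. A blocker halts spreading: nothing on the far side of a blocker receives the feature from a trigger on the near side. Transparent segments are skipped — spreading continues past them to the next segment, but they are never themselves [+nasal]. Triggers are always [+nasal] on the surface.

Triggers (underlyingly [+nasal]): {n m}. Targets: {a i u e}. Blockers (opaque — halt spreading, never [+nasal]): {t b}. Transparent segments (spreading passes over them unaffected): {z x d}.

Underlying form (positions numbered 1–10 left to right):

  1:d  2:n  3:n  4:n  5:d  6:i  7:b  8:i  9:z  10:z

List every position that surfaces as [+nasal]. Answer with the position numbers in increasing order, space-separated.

2 3 4 6

From /n/ at 2 rightward: 3 /n/ is itself a trigger — this domain ends here.
From /n/ at 2 leftward: 1 /d/ transparent; word edge.
From /n/ at 3 rightward: 4 /n/ is itself a trigger — this domain ends here.
From /n/ at 3 leftward: 2 /n/ is itself a trigger — this domain ends here.
From /n/ at 4 rightward: 5 /d/ transparent; 6 /i/ → [+nasal]; 7 /b/ blocks.
From /n/ at 4 leftward: 3 /n/ is itself a trigger — this domain ends here.
Target with no active source: position 8 stays [-nasal].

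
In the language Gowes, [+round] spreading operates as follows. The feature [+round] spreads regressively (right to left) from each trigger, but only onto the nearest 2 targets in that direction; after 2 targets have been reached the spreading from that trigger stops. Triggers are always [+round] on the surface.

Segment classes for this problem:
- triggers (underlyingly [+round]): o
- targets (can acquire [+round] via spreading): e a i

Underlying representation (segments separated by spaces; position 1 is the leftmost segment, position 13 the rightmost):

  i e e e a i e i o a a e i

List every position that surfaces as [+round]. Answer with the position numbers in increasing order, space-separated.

From /o/ at 9 leftward: 8 /i/ → [+round]; 7 /e/ → [+round]; bound reached.
Targets with no active source: positions 1 2 3 4 5 6 10 11 12 13 stay [-round].

7 8 9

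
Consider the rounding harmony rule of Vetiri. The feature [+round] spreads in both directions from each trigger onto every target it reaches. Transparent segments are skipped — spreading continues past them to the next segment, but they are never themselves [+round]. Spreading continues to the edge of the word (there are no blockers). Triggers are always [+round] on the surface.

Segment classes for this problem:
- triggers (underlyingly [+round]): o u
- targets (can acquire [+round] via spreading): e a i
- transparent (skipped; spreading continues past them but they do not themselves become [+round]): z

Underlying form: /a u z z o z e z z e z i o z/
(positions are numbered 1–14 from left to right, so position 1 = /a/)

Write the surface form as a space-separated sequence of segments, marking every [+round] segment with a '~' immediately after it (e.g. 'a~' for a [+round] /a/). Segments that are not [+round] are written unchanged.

a~ u~ z z o~ z e~ z z e~ z i~ o~ z

From /u/ at 2 rightward: 3 /z/ transparent; 4 /z/ transparent; 5 /o/ is itself a trigger — this domain ends here.
From /u/ at 2 leftward: 1 /a/ → [+round]; word edge.
From /o/ at 5 rightward: 6 /z/ transparent; 7 /e/ → [+round]; 8 /z/ transparent; 9 /z/ transparent; 10 /e/ → [+round]; 11 /z/ transparent; 12 /i/ → [+round]; 13 /o/ is itself a trigger — this domain ends here.
From /o/ at 5 leftward: 4 /z/ transparent; 3 /z/ transparent; 2 /u/ is itself a trigger — this domain ends here.
From /o/ at 13 rightward: 14 /z/ transparent; word edge.
From /o/ at 13 leftward: 12 /i/ → [+round]; 11 /z/ transparent; 10 /e/ → [+round]; 9 /z/ transparent; 8 /z/ transparent; 7 /e/ → [+round]; 6 /z/ transparent; 5 /o/ is itself a trigger — this domain ends here.
[+round] positions on the surface: 1 2 5 7 10 12 13.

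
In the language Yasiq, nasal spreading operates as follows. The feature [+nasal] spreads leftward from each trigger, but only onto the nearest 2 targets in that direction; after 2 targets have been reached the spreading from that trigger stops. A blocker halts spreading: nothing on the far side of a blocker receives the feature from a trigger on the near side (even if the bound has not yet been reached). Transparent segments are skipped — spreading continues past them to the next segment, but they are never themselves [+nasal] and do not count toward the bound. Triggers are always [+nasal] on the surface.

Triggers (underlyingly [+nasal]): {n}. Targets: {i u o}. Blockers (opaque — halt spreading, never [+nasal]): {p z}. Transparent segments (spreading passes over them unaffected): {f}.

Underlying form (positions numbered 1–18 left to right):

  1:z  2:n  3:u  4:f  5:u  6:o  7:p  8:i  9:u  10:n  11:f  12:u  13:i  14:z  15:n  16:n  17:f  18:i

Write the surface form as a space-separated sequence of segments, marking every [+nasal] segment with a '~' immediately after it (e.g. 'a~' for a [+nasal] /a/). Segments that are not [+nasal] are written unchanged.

z n~ u f u o p i~ u~ n~ f u i z n~ n~ f i

From /n/ at 2 leftward: 1 /z/ blocks.
From /n/ at 10 leftward: 9 /u/ → [+nasal]; 8 /i/ → [+nasal]; bound reached.
From /n/ at 15 leftward: 14 /z/ blocks.
From /n/ at 16 leftward: 15 /n/ is itself a trigger — this domain ends here.
Targets with no active source: positions 3 5 6 12 13 18 stay [-nasal].
[+nasal] positions on the surface: 2 8 9 10 15 16.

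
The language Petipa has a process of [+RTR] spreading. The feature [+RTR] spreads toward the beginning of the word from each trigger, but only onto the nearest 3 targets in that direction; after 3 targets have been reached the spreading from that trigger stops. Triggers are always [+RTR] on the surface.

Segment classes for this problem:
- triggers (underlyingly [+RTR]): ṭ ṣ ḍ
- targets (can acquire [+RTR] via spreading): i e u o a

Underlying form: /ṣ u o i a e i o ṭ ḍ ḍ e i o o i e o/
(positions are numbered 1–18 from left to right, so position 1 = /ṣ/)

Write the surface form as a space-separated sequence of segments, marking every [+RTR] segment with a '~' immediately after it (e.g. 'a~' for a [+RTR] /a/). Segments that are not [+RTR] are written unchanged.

ṣ~ u o i a e~ i~ o~ ṭ~ ḍ~ ḍ~ e i o o i e o

From /ṣ/ at 1 leftward: word edge.
From /ṭ/ at 9 leftward: 8 /o/ → [+RTR]; 7 /i/ → [+RTR]; 6 /e/ → [+RTR]; bound reached.
From /ḍ/ at 10 leftward: 9 /ṭ/ is itself a trigger — this domain ends here.
From /ḍ/ at 11 leftward: 10 /ḍ/ is itself a trigger — this domain ends here.
Targets with no active source: positions 2 3 4 5 12 13 14 15 16 17 18 stay [-emphatic].
[+RTR] positions on the surface: 1 6 7 8 9 10 11.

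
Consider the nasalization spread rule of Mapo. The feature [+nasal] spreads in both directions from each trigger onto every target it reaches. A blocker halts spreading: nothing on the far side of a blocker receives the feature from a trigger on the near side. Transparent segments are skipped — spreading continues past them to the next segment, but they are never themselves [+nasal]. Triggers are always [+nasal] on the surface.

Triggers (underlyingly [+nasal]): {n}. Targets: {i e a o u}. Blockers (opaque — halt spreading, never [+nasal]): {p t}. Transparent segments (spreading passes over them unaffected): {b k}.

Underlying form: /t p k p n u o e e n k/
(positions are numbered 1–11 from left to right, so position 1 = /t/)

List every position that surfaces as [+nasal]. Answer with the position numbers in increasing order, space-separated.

5 6 7 8 9 10

From /n/ at 5 rightward: 6 /u/ → [+nasal]; 7 /o/ → [+nasal]; 8 /e/ → [+nasal]; 9 /e/ → [+nasal]; 10 /n/ is itself a trigger — this domain ends here.
From /n/ at 5 leftward: 4 /p/ blocks.
From /n/ at 10 rightward: 11 /k/ transparent; word edge.
From /n/ at 10 leftward: 9 /e/ → [+nasal]; 8 /e/ → [+nasal]; 7 /o/ → [+nasal]; 6 /u/ → [+nasal]; 5 /n/ is itself a trigger — this domain ends here.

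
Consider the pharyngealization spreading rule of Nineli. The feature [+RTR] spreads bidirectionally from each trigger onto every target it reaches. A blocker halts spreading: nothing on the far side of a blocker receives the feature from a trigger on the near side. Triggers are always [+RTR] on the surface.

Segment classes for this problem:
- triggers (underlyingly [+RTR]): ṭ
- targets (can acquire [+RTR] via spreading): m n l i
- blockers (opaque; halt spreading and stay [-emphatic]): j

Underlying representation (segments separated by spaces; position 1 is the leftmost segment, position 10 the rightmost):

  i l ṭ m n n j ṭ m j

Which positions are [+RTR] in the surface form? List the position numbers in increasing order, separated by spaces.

1 2 3 4 5 6 8 9

From /ṭ/ at 3 rightward: 4 /m/ → [+RTR]; 5 /n/ → [+RTR]; 6 /n/ → [+RTR]; 7 /j/ blocks.
From /ṭ/ at 3 leftward: 2 /l/ → [+RTR]; 1 /i/ → [+RTR]; word edge.
From /ṭ/ at 8 rightward: 9 /m/ → [+RTR]; 10 /j/ blocks.
From /ṭ/ at 8 leftward: 7 /j/ blocks.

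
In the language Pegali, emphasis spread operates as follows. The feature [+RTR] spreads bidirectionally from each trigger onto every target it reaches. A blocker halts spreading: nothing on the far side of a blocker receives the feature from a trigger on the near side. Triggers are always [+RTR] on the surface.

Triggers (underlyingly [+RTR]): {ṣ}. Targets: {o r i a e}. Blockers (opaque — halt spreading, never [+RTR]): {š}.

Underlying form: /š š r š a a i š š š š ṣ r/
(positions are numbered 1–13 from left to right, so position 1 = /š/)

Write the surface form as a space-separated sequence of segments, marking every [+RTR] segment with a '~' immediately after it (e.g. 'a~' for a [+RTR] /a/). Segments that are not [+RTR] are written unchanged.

From /ṣ/ at 12 rightward: 13 /r/ → [+RTR]; word edge.
From /ṣ/ at 12 leftward: 11 /š/ blocks.
Targets with no active source: positions 3 5 6 7 stay [-emphatic].
[+RTR] positions on the surface: 12 13.

š š r š a a i š š š š ṣ~ r~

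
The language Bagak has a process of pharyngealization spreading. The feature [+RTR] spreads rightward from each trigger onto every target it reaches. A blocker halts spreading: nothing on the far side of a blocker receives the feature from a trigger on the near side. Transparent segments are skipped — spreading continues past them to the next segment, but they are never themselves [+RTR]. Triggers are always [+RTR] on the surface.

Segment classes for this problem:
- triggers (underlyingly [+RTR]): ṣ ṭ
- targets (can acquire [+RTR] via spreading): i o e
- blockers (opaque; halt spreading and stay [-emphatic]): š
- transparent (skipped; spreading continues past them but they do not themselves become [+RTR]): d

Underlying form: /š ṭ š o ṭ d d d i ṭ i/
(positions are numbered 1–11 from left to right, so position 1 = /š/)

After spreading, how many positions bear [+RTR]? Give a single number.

5

From /ṭ/ at 2 rightward: 3 /š/ blocks.
From /ṭ/ at 5 rightward: 6 /d/ transparent; 7 /d/ transparent; 8 /d/ transparent; 9 /i/ → [+RTR]; 10 /ṭ/ is itself a trigger — this domain ends here.
From /ṭ/ at 10 rightward: 11 /i/ → [+RTR]; word edge.
Target with no active source: position 4 stays [-emphatic].
[+RTR] positions on the surface: 2 5 9 10 11.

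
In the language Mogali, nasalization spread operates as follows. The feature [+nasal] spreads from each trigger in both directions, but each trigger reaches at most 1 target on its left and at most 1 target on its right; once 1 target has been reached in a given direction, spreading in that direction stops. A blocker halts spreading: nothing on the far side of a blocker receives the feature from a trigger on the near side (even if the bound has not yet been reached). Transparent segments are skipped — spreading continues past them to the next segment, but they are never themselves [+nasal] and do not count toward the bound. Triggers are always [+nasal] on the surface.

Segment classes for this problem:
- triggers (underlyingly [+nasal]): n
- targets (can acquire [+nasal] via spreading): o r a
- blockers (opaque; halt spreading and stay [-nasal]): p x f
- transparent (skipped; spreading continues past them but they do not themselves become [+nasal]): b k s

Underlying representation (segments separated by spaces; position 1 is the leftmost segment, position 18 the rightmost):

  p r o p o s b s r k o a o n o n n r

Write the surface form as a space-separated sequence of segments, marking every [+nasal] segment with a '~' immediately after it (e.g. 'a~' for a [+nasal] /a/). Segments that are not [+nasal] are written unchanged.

From /n/ at 14 rightward: 15 /o/ → [+nasal]; bound reached.
From /n/ at 14 leftward: 13 /o/ → [+nasal]; bound reached.
From /n/ at 16 rightward: 17 /n/ is itself a trigger — this domain ends here.
From /n/ at 16 leftward: 15 /o/ → [+nasal]; bound reached.
From /n/ at 17 rightward: 18 /r/ → [+nasal]; bound reached.
From /n/ at 17 leftward: 16 /n/ is itself a trigger — this domain ends here.
Targets with no active source: positions 2 3 5 9 11 12 stay [-nasal].
[+nasal] positions on the surface: 13 14 15 16 17 18.

p r o p o s b s r k o a o~ n~ o~ n~ n~ r~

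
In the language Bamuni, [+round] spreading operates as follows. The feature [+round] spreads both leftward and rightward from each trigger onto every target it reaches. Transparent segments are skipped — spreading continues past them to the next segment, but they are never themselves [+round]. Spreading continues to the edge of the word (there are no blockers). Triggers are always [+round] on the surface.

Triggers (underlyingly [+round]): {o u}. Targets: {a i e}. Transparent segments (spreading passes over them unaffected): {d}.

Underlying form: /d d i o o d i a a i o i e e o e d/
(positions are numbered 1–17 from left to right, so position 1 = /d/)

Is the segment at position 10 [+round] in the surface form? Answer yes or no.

From /o/ at 4 rightward: 5 /o/ is itself a trigger — this domain ends here.
From /o/ at 4 leftward: 3 /i/ → [+round]; 2 /d/ transparent; 1 /d/ transparent; word edge.
From /o/ at 5 rightward: 6 /d/ transparent; 7 /i/ → [+round]; 8 /a/ → [+round]; 9 /a/ → [+round]; 10 /i/ → [+round]; 11 /o/ is itself a trigger — this domain ends here.
From /o/ at 5 leftward: 4 /o/ is itself a trigger — this domain ends here.
From /o/ at 11 rightward: 12 /i/ → [+round]; 13 /e/ → [+round]; 14 /e/ → [+round]; 15 /o/ is itself a trigger — this domain ends here.
From /o/ at 11 leftward: 10 /i/ → [+round]; 9 /a/ → [+round]; 8 /a/ → [+round]; 7 /i/ → [+round]; 6 /d/ transparent; 5 /o/ is itself a trigger — this domain ends here.
From /o/ at 15 rightward: 16 /e/ → [+round]; 17 /d/ transparent; word edge.
From /o/ at 15 leftward: 14 /e/ → [+round]; 13 /e/ → [+round]; 12 /i/ → [+round]; 11 /o/ is itself a trigger — this domain ends here.
[+round] positions on the surface: 3 4 5 7 8 9 10 11 12 13 14 15 16.

yes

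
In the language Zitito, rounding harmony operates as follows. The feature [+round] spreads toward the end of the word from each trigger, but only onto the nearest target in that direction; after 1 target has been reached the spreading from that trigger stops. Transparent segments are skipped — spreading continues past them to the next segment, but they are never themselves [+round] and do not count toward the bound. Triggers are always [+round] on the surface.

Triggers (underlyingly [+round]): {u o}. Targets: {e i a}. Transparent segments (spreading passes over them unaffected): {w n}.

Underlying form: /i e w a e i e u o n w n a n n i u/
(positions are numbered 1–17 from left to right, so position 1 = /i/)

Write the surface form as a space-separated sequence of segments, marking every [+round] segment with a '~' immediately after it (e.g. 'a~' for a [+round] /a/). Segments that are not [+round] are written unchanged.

i e w a e i e u~ o~ n w n a~ n n i u~

From /u/ at 8 rightward: 9 /o/ is itself a trigger — this domain ends here.
From /o/ at 9 rightward: 10 /n/ transparent; 11 /w/ transparent; 12 /n/ transparent; 13 /a/ → [+round]; bound reached.
From /u/ at 17 rightward: word edge.
Targets with no active source: positions 1 2 4 5 6 7 16 stay [-round].
[+round] positions on the surface: 8 9 13 17.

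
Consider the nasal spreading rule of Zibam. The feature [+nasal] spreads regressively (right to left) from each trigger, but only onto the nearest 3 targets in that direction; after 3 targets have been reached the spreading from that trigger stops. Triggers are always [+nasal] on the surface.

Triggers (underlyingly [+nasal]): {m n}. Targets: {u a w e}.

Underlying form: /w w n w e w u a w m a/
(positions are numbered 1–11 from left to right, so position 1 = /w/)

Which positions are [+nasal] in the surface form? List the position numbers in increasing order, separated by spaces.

From /n/ at 3 leftward: 2 /w/ → [+nasal]; 1 /w/ → [+nasal]; word edge.
From /m/ at 10 leftward: 9 /w/ → [+nasal]; 8 /a/ → [+nasal]; 7 /u/ → [+nasal]; bound reached.
Targets with no active source: positions 4 5 6 11 stay [-nasal].

1 2 3 7 8 9 10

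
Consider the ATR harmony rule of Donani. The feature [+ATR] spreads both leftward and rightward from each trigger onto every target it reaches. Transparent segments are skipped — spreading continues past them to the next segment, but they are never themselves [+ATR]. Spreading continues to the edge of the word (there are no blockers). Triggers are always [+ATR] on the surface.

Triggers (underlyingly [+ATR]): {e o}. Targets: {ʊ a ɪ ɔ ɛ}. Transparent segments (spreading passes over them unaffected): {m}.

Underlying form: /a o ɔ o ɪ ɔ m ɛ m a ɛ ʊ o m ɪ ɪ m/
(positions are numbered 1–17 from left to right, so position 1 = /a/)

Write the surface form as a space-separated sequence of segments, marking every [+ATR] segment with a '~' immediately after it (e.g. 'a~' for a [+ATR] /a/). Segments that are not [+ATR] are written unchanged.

From /o/ at 2 rightward: 3 /ɔ/ → [+ATR]; 4 /o/ is itself a trigger — this domain ends here.
From /o/ at 2 leftward: 1 /a/ → [+ATR]; word edge.
From /o/ at 4 rightward: 5 /ɪ/ → [+ATR]; 6 /ɔ/ → [+ATR]; 7 /m/ transparent; 8 /ɛ/ → [+ATR]; 9 /m/ transparent; 10 /a/ → [+ATR]; 11 /ɛ/ → [+ATR]; 12 /ʊ/ → [+ATR]; 13 /o/ is itself a trigger — this domain ends here.
From /o/ at 4 leftward: 3 /ɔ/ → [+ATR]; 2 /o/ is itself a trigger — this domain ends here.
From /o/ at 13 rightward: 14 /m/ transparent; 15 /ɪ/ → [+ATR]; 16 /ɪ/ → [+ATR]; 17 /m/ transparent; word edge.
From /o/ at 13 leftward: 12 /ʊ/ → [+ATR]; 11 /ɛ/ → [+ATR]; 10 /a/ → [+ATR]; 9 /m/ transparent; 8 /ɛ/ → [+ATR]; 7 /m/ transparent; 6 /ɔ/ → [+ATR]; 5 /ɪ/ → [+ATR]; 4 /o/ is itself a trigger — this domain ends here.
[+ATR] positions on the surface: 1 2 3 4 5 6 8 10 11 12 13 15 16.

a~ o~ ɔ~ o~ ɪ~ ɔ~ m ɛ~ m a~ ɛ~ ʊ~ o~ m ɪ~ ɪ~ m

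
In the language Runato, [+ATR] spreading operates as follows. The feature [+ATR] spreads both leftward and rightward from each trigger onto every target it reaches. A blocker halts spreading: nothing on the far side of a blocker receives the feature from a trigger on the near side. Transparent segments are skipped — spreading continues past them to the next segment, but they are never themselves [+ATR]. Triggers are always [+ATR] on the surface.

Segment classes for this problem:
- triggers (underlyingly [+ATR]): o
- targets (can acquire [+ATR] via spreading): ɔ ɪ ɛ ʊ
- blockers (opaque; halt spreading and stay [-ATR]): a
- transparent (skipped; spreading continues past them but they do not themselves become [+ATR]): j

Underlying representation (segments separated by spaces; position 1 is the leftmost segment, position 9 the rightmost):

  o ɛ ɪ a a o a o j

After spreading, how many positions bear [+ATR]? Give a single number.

From /o/ at 1 rightward: 2 /ɛ/ → [+ATR]; 3 /ɪ/ → [+ATR]; 4 /a/ blocks.
From /o/ at 1 leftward: word edge.
From /o/ at 6 rightward: 7 /a/ blocks.
From /o/ at 6 leftward: 5 /a/ blocks.
From /o/ at 8 rightward: 9 /j/ transparent; word edge.
From /o/ at 8 leftward: 7 /a/ blocks.
[+ATR] positions on the surface: 1 2 3 6 8.

5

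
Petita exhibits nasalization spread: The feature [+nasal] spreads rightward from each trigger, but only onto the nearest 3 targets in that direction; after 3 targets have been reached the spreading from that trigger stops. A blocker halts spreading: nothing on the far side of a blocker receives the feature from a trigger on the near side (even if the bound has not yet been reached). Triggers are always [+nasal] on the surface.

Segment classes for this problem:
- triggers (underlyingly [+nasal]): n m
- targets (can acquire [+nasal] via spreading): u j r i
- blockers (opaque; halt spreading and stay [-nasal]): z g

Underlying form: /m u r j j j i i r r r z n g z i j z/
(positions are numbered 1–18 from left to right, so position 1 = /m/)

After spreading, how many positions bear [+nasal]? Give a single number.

5

From /m/ at 1 rightward: 2 /u/ → [+nasal]; 3 /r/ → [+nasal]; 4 /j/ → [+nasal]; bound reached.
From /n/ at 13 rightward: 14 /g/ blocks.
Targets with no active source: positions 5 6 7 8 9 10 11 16 17 stay [-nasal].
[+nasal] positions on the surface: 1 2 3 4 13.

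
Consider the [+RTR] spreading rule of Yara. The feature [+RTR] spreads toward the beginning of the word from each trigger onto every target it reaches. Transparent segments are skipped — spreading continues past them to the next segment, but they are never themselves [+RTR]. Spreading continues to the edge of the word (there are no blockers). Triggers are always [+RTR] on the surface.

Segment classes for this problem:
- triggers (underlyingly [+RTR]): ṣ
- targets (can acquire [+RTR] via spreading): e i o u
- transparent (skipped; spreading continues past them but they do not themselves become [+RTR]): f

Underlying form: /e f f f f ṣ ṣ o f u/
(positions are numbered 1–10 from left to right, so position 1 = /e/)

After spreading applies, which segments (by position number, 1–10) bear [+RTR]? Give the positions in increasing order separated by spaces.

From /ṣ/ at 6 leftward: 5 /f/ transparent; 4 /f/ transparent; 3 /f/ transparent; 2 /f/ transparent; 1 /e/ → [+RTR]; word edge.
From /ṣ/ at 7 leftward: 6 /ṣ/ is itself a trigger — this domain ends here.
Targets with no active source: positions 8 10 stay [-emphatic].

1 6 7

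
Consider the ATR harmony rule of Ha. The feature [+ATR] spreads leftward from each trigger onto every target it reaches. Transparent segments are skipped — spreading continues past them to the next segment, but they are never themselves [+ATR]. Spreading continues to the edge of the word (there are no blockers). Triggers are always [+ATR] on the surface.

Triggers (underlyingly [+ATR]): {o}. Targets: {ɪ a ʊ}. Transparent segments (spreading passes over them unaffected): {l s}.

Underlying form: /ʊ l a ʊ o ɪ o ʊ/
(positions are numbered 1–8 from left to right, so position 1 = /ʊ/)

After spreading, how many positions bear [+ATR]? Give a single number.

From /o/ at 5 leftward: 4 /ʊ/ → [+ATR]; 3 /a/ → [+ATR]; 2 /l/ transparent; 1 /ʊ/ → [+ATR]; word edge.
From /o/ at 7 leftward: 6 /ɪ/ → [+ATR]; 5 /o/ is itself a trigger — this domain ends here.
Target with no active source: position 8 stays [-ATR].
[+ATR] positions on the surface: 1 3 4 5 6 7.

6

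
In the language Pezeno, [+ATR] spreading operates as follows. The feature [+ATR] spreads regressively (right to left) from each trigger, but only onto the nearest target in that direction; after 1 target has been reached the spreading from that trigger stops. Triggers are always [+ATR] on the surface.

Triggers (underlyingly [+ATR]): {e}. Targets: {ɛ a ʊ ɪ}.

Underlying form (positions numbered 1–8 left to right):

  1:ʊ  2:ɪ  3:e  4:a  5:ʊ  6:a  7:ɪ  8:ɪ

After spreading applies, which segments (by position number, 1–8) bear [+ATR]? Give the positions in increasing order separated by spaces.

From /e/ at 3 leftward: 2 /ɪ/ → [+ATR]; bound reached.
Targets with no active source: positions 1 4 5 6 7 8 stay [-ATR].

2 3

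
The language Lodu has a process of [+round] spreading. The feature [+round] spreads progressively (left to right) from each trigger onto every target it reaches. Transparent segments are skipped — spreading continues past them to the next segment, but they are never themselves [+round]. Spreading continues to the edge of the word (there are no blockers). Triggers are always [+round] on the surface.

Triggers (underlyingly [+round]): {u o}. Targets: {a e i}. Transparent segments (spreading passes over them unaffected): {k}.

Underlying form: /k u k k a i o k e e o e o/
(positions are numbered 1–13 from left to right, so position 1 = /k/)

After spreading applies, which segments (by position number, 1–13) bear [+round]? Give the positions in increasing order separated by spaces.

2 5 6 7 9 10 11 12 13

From /u/ at 2 rightward: 3 /k/ transparent; 4 /k/ transparent; 5 /a/ → [+round]; 6 /i/ → [+round]; 7 /o/ is itself a trigger — this domain ends here.
From /o/ at 7 rightward: 8 /k/ transparent; 9 /e/ → [+round]; 10 /e/ → [+round]; 11 /o/ is itself a trigger — this domain ends here.
From /o/ at 11 rightward: 12 /e/ → [+round]; 13 /o/ is itself a trigger — this domain ends here.
From /o/ at 13 rightward: word edge.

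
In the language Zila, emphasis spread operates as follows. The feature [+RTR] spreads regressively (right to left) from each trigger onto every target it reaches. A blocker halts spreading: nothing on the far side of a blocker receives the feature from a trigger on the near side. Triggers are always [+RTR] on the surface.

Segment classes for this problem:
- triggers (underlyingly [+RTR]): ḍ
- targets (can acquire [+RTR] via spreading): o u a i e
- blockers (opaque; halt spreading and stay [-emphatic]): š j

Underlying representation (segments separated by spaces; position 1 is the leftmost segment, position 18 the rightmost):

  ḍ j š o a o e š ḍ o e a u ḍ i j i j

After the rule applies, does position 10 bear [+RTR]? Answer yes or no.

yes

From /ḍ/ at 1 leftward: word edge.
From /ḍ/ at 9 leftward: 8 /š/ blocks.
From /ḍ/ at 14 leftward: 13 /u/ → [+RTR]; 12 /a/ → [+RTR]; 11 /e/ → [+RTR]; 10 /o/ → [+RTR]; 9 /ḍ/ is itself a trigger — this domain ends here.
Targets with no active source: positions 4 5 6 7 15 17 stay [-emphatic].
[+RTR] positions on the surface: 1 9 10 11 12 13 14.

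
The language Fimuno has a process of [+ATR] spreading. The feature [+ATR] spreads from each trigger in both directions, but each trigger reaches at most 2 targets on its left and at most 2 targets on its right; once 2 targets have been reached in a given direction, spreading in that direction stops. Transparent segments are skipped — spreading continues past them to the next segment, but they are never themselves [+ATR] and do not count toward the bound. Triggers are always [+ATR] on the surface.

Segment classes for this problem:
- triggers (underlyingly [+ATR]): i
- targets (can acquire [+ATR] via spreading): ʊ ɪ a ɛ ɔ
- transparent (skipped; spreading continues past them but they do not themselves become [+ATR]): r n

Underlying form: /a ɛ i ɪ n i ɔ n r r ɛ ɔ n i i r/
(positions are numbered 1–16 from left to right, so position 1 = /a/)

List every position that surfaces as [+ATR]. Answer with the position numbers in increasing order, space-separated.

From /i/ at 3 rightward: 4 /ɪ/ → [+ATR]; 5 /n/ transparent; 6 /i/ is itself a trigger — this domain ends here.
From /i/ at 3 leftward: 2 /ɛ/ → [+ATR]; 1 /a/ → [+ATR]; bound reached.
From /i/ at 6 rightward: 7 /ɔ/ → [+ATR]; 8 /n/ transparent; 9 /r/ transparent; 10 /r/ transparent; 11 /ɛ/ → [+ATR]; bound reached.
From /i/ at 6 leftward: 5 /n/ transparent; 4 /ɪ/ → [+ATR]; 3 /i/ is itself a trigger — this domain ends here.
From /i/ at 14 rightward: 15 /i/ is itself a trigger — this domain ends here.
From /i/ at 14 leftward: 13 /n/ transparent; 12 /ɔ/ → [+ATR]; 11 /ɛ/ → [+ATR]; bound reached.
From /i/ at 15 rightward: 16 /r/ transparent; word edge.
From /i/ at 15 leftward: 14 /i/ is itself a trigger — this domain ends here.

1 2 3 4 6 7 11 12 14 15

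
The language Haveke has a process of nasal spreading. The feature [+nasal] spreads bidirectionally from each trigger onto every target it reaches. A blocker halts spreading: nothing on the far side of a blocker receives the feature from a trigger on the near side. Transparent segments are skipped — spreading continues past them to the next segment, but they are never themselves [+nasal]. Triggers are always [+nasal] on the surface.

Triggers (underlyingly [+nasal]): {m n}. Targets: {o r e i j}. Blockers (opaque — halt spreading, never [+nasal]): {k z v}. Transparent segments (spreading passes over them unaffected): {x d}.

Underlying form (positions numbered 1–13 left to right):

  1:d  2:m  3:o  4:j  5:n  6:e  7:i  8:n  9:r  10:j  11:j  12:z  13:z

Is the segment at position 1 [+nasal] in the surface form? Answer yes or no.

no

From /m/ at 2 rightward: 3 /o/ → [+nasal]; 4 /j/ → [+nasal]; 5 /n/ is itself a trigger — this domain ends here.
From /m/ at 2 leftward: 1 /d/ transparent; word edge.
From /n/ at 5 rightward: 6 /e/ → [+nasal]; 7 /i/ → [+nasal]; 8 /n/ is itself a trigger — this domain ends here.
From /n/ at 5 leftward: 4 /j/ → [+nasal]; 3 /o/ → [+nasal]; 2 /m/ is itself a trigger — this domain ends here.
From /n/ at 8 rightward: 9 /r/ → [+nasal]; 10 /j/ → [+nasal]; 11 /j/ → [+nasal]; 12 /z/ blocks.
From /n/ at 8 leftward: 7 /i/ → [+nasal]; 6 /e/ → [+nasal]; 5 /n/ is itself a trigger — this domain ends here.
[+nasal] positions on the surface: 2 3 4 5 6 7 8 9 10 11.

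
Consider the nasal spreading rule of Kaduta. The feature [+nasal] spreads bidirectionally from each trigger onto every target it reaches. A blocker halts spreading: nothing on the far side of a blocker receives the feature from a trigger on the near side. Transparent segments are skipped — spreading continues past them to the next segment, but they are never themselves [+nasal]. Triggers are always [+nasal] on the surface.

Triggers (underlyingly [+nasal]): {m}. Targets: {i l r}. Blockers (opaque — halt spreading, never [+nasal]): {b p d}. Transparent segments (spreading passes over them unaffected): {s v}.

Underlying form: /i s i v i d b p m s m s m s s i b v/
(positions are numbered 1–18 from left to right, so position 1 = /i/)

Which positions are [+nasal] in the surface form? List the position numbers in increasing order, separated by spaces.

From /m/ at 9 rightward: 10 /s/ transparent; 11 /m/ is itself a trigger — this domain ends here.
From /m/ at 9 leftward: 8 /p/ blocks.
From /m/ at 11 rightward: 12 /s/ transparent; 13 /m/ is itself a trigger — this domain ends here.
From /m/ at 11 leftward: 10 /s/ transparent; 9 /m/ is itself a trigger — this domain ends here.
From /m/ at 13 rightward: 14 /s/ transparent; 15 /s/ transparent; 16 /i/ → [+nasal]; 17 /b/ blocks.
From /m/ at 13 leftward: 12 /s/ transparent; 11 /m/ is itself a trigger — this domain ends here.
Targets with no active source: positions 1 3 5 stay [-nasal].

9 11 13 16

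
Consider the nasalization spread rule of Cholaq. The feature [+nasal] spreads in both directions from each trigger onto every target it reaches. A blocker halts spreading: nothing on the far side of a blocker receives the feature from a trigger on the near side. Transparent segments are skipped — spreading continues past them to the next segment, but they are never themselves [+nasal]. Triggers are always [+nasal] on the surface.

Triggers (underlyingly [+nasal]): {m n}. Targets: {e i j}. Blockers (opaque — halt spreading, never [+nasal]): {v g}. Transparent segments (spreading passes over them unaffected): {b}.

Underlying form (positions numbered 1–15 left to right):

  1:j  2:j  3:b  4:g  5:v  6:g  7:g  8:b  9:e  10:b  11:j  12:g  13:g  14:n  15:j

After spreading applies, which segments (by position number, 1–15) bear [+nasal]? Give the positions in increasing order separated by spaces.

14 15

From /n/ at 14 rightward: 15 /j/ → [+nasal]; word edge.
From /n/ at 14 leftward: 13 /g/ blocks.
Targets with no active source: positions 1 2 9 11 stay [-nasal].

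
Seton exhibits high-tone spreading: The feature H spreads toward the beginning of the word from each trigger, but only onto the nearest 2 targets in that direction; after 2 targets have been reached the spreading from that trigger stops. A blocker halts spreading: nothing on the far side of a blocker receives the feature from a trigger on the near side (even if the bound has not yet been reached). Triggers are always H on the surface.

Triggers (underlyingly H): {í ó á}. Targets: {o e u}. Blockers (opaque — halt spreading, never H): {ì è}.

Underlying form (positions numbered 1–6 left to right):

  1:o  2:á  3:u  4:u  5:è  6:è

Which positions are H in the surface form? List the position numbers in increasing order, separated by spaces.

1 2

From /á/ at 2 leftward: 1 /o/ → H; word edge.
Targets with no active source: positions 3 4 stay [-high tone].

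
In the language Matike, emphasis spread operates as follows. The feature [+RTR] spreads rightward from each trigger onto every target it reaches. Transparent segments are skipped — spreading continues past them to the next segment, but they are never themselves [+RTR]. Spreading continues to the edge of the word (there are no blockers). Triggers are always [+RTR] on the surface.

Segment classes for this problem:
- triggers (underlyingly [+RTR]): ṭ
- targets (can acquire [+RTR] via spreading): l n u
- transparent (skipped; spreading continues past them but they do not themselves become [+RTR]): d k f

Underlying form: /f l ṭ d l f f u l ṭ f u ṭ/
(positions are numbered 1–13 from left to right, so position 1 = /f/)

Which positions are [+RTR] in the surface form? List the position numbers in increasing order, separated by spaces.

3 5 8 9 10 12 13

From /ṭ/ at 3 rightward: 4 /d/ transparent; 5 /l/ → [+RTR]; 6 /f/ transparent; 7 /f/ transparent; 8 /u/ → [+RTR]; 9 /l/ → [+RTR]; 10 /ṭ/ is itself a trigger — this domain ends here.
From /ṭ/ at 10 rightward: 11 /f/ transparent; 12 /u/ → [+RTR]; 13 /ṭ/ is itself a trigger — this domain ends here.
From /ṭ/ at 13 rightward: word edge.
Target with no active source: position 2 stays [-emphatic].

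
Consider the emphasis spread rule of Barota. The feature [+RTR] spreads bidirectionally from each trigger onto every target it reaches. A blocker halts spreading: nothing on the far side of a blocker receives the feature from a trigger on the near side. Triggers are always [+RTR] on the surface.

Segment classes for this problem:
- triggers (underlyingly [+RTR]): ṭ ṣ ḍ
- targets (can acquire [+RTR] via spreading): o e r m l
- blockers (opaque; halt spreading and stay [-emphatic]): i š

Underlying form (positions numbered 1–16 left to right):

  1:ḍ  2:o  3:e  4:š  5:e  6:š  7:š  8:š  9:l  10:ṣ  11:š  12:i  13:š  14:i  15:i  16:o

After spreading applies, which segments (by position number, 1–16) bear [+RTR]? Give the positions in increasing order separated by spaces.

1 2 3 9 10

From /ḍ/ at 1 rightward: 2 /o/ → [+RTR]; 3 /e/ → [+RTR]; 4 /š/ blocks.
From /ḍ/ at 1 leftward: word edge.
From /ṣ/ at 10 rightward: 11 /š/ blocks.
From /ṣ/ at 10 leftward: 9 /l/ → [+RTR]; 8 /š/ blocks.
Targets with no active source: positions 5 16 stay [-emphatic].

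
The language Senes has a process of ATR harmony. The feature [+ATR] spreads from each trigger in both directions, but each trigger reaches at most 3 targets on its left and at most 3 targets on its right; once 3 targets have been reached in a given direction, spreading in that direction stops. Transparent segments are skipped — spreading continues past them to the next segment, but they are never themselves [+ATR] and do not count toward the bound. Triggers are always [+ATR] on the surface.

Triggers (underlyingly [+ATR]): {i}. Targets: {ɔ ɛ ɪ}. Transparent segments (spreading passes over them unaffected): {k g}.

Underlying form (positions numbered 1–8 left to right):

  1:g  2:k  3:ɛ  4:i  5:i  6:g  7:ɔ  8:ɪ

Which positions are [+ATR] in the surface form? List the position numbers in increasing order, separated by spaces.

From /i/ at 4 rightward: 5 /i/ is itself a trigger — this domain ends here.
From /i/ at 4 leftward: 3 /ɛ/ → [+ATR]; 2 /k/ transparent; 1 /g/ transparent; word edge.
From /i/ at 5 rightward: 6 /g/ transparent; 7 /ɔ/ → [+ATR]; 8 /ɪ/ → [+ATR]; word edge.
From /i/ at 5 leftward: 4 /i/ is itself a trigger — this domain ends here.

3 4 5 7 8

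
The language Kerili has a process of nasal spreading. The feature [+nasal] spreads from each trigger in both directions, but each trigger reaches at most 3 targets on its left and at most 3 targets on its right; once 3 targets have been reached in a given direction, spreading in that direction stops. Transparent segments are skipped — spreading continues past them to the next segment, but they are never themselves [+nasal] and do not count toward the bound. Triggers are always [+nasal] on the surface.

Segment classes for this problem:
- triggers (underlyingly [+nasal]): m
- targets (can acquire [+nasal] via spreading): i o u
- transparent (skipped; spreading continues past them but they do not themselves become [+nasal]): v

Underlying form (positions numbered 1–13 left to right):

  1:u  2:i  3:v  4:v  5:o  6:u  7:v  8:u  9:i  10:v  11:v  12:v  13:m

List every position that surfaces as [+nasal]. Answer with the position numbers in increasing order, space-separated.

From /m/ at 13 rightward: word edge.
From /m/ at 13 leftward: 12 /v/ transparent; 11 /v/ transparent; 10 /v/ transparent; 9 /i/ → [+nasal]; 8 /u/ → [+nasal]; 7 /v/ transparent; 6 /u/ → [+nasal]; bound reached.
Targets with no active source: positions 1 2 5 stay [-nasal].

6 8 9 13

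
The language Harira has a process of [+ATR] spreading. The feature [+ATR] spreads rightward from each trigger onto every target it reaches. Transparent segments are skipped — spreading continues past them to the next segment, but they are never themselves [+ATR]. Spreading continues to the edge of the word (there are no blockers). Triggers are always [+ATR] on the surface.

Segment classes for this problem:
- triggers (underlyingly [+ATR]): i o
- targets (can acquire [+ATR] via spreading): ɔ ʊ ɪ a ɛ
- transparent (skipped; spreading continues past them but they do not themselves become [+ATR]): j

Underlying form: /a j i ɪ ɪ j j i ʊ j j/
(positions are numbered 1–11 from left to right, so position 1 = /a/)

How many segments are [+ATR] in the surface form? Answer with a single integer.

5

From /i/ at 3 rightward: 4 /ɪ/ → [+ATR]; 5 /ɪ/ → [+ATR]; 6 /j/ transparent; 7 /j/ transparent; 8 /i/ is itself a trigger — this domain ends here.
From /i/ at 8 rightward: 9 /ʊ/ → [+ATR]; 10 /j/ transparent; 11 /j/ transparent; word edge.
Target with no active source: position 1 stays [-ATR].
[+ATR] positions on the surface: 3 4 5 8 9.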